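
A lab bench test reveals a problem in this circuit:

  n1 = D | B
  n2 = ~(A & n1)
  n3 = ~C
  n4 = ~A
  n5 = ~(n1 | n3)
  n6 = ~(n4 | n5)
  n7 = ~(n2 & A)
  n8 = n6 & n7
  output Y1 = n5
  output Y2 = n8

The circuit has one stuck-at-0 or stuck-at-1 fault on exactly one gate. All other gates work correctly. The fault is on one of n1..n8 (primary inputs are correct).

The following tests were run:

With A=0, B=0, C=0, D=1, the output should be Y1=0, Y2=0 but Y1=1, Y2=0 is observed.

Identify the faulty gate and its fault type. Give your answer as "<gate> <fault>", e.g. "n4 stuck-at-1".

n5 stuck-at-1

Fault-free values for test 1 (A=0, B=0, C=0, D=1): n1=1, n2=1, n3=1, n4=1, n5=0, n6=0, n7=1, n8=0, giving Y1=0, Y2=0. Observed Y1=1, Y2=0.
Test 1: faults giving observed Y1=1, Y2=0 are {n5 stuck-at-1}.
Only n5 stuck-at-1 is consistent with every test.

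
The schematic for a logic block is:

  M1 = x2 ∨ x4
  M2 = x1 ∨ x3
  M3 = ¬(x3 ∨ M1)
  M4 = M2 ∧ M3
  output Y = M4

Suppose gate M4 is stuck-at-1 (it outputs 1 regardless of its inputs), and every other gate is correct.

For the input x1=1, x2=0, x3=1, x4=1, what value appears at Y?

1

Propagate with M4 forced: M1=1, M2=1, M3=0, M4=1 [stuck-at-1].
So Y = 1. (Without the fault it would be 0.)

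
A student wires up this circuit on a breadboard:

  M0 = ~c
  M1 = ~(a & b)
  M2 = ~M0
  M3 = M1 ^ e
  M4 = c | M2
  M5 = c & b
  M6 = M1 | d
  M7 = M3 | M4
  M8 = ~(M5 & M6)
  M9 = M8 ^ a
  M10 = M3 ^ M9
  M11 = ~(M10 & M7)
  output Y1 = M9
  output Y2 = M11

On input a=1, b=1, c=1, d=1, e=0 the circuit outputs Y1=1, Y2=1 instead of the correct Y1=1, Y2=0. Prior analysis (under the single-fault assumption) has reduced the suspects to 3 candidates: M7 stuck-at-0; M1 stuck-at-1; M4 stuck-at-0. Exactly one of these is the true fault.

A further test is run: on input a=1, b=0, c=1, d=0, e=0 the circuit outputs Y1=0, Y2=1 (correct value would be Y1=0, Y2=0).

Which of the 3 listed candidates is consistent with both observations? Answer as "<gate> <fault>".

Evaluate each candidate on input a=1, b=0, c=1, d=0, e=0:
  M7 stuck-at-0: M0=0, M1=1, M2=1, M3=1, M4=1, M5=0, M6=1, M7=0 [stuck-at-0], M8=1, M9=0, M10=1, M11=1 → Y1=0, Y2=1 — matches
  M1 stuck-at-1: M0=0, M1=1 [stuck-at-1], M2=1, M3=1, M4=1, M5=0, M6=1, M7=1, M8=1, M9=0, M10=1, M11=0 → Y1=0, Y2=0 — eliminated
  M4 stuck-at-0: M0=0, M1=1, M2=1, M3=1, M4=0 [stuck-at-0], M5=0, M6=1, M7=1, M8=1, M9=0, M10=1, M11=0 → Y1=0, Y2=0 — eliminated
Only M7 stuck-at-0 reproduces the observed Y1=0, Y2=1.

M7 stuck-at-0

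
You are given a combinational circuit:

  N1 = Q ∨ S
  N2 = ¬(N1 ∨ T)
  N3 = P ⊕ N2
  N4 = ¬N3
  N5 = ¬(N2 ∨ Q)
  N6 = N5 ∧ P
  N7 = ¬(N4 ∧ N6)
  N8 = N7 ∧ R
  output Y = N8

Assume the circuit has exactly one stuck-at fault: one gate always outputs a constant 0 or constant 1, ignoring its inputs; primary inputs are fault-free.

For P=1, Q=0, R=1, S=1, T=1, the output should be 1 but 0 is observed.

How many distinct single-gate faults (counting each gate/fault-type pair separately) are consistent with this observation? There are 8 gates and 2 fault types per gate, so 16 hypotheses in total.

4

Fault-free: N1=1, N2=0, N3=1, N4=0, N5=1, N6=1, N7=1, N8=1 → 1. Observed 0.
  N1: none of the 2 fault types match ✗
  N2: none of the 2 fault types match ✗
  N3: stuck-at-0 ✓; others ✗
  N4: stuck-at-1 ✓; others ✗
  N5: none of the 2 fault types match ✗
  N6: none of the 2 fault types match ✗
  N7: stuck-at-0 ✓; others ✗
  N8: stuck-at-0 ✓; others ✗
Consistent faults: {N3 stuck-at-0, N4 stuck-at-1, N7 stuck-at-0, N8 stuck-at-0} — 4 in all.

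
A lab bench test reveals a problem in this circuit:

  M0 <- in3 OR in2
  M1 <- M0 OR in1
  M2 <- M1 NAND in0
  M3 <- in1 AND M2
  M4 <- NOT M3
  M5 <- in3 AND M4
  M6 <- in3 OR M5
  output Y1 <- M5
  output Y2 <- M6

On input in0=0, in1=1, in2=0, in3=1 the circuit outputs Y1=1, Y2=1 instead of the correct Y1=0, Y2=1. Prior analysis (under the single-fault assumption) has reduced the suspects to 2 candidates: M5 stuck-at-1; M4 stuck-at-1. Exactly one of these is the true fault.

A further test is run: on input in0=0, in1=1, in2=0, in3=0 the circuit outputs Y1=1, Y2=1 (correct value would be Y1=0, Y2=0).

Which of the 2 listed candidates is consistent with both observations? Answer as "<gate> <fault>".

M5 stuck-at-1

Evaluate each candidate on input in0=0, in1=1, in2=0, in3=0:
  M5 stuck-at-1: M0=0, M1=1, M2=1, M3=1, M4=0, M5=1 [stuck-at-1], M6=1 → Y1=1, Y2=1 — matches
  M4 stuck-at-1: M0=0, M1=1, M2=1, M3=1, M4=1 [stuck-at-1], M5=0, M6=0 → Y1=0, Y2=0 — eliminated
Only M5 stuck-at-1 reproduces the observed Y1=1, Y2=1.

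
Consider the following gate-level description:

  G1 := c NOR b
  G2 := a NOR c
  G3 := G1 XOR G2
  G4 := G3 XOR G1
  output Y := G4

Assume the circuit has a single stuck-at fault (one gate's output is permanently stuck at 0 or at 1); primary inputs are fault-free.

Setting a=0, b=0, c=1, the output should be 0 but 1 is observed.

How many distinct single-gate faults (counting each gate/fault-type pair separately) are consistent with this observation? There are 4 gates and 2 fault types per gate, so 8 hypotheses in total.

Fault-free: G1=0, G2=0, G3=0, G4=0 → 0. Observed 1.
  G1 stuck-at-0: output 0 ✗
  G1 stuck-at-1: output 0 ✗
  G2 stuck-at-0: output 0 ✗
  G2 stuck-at-1: output 1 ✓
  G3 stuck-at-0: output 0 ✗
  G3 stuck-at-1: output 1 ✓
  G4 stuck-at-0: output 0 ✗
  G4 stuck-at-1: output 1 ✓
Consistent faults: {G2 stuck-at-1, G3 stuck-at-1, G4 stuck-at-1} — 3 in all.

3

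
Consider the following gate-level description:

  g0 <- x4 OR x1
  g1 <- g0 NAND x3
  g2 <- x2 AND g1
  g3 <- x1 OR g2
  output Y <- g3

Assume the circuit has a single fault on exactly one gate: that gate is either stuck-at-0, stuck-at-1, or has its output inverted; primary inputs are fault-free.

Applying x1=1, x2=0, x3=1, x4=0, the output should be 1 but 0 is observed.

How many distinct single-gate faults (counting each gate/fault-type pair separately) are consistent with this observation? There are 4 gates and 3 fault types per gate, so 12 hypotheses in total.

2

Fault-free: g0=1, g1=0, g2=0, g3=1 → 1. Observed 0.
  g0 stuck-at-0: output 1 ✗
  g0 stuck-at-1: output 1 ✗
  g0 inverted output: output 1 ✗
  g1 stuck-at-0: output 1 ✗
  g1 stuck-at-1: output 1 ✗
  g1 inverted output: output 1 ✗
  g2 stuck-at-0: output 1 ✗
  g2 stuck-at-1: output 1 ✗
  g2 inverted output: output 1 ✗
  g3 stuck-at-0: output 0 ✓
  g3 stuck-at-1: output 1 ✗
  g3 inverted output: output 0 ✓
Consistent faults: {g3 stuck-at-0, g3 inverted output} — 2 in all.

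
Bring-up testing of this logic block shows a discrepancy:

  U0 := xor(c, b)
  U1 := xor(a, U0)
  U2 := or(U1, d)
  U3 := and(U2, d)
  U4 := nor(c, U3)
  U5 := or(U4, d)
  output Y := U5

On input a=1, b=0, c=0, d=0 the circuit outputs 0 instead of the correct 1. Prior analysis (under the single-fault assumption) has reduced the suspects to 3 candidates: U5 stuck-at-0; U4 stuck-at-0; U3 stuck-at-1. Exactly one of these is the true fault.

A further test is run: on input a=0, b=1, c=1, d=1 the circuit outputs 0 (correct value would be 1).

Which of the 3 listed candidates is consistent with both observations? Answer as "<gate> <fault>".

U5 stuck-at-0

Evaluate each candidate on input a=0, b=1, c=1, d=1:
  U5 stuck-at-0: U0=0, U1=0, U2=1, U3=1, U4=0, U5=0 [stuck-at-0] → 0 — matches
  U4 stuck-at-0: U0=0, U1=0, U2=1, U3=1, U4=0 [stuck-at-0], U5=1 → 1 — eliminated
  U3 stuck-at-1: U0=0, U1=0, U2=1, U3=1 [stuck-at-1], U4=0, U5=1 → 1 — eliminated
Only U5 stuck-at-0 reproduces the observed 0.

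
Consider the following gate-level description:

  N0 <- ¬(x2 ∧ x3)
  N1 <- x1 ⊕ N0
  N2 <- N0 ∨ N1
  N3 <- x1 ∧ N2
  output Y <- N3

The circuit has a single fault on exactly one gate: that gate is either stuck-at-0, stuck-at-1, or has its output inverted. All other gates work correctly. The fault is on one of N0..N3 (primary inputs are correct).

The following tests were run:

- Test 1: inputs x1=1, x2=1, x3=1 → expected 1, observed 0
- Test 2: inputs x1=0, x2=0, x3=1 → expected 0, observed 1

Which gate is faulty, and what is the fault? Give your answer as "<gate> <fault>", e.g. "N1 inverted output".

Fault-free values for test 1 (x1=1, x2=1, x3=1): N0=0, N1=1, N2=1, N3=1, giving Y=1. Observed 0.
Test 1: faults giving observed 0 are {N1 stuck-at-0, N1 inverted output, N2 stuck-at-0, N2 inverted output, N3 stuck-at-0, N3 inverted output}.
Test 2 (x1=0, x2=0, x3=1): fault-free N0=1, N1=1, N2=1, N3=0 → 0; observed 1. Eliminates N1 stuck-at-0, N1 inverted output, N2 stuck-at-0, N2 inverted output, N3 stuck-at-0.
Only N3 inverted output is consistent with every test.

N3 inverted output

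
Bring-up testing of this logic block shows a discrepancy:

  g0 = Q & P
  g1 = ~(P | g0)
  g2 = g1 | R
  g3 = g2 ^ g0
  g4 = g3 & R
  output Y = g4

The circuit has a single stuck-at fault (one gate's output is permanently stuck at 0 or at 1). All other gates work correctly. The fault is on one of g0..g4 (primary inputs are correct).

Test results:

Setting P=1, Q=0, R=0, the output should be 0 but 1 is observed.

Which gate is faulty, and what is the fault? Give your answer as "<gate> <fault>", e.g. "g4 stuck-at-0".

g4 stuck-at-1

Fault-free values for test 1 (P=1, Q=0, R=0): g0=0, g1=0, g2=0, g3=0, g4=0, giving Y=0. Observed 1.
Test 1: faults giving observed 1 are {g4 stuck-at-1}.
Only g4 stuck-at-1 is consistent with every test.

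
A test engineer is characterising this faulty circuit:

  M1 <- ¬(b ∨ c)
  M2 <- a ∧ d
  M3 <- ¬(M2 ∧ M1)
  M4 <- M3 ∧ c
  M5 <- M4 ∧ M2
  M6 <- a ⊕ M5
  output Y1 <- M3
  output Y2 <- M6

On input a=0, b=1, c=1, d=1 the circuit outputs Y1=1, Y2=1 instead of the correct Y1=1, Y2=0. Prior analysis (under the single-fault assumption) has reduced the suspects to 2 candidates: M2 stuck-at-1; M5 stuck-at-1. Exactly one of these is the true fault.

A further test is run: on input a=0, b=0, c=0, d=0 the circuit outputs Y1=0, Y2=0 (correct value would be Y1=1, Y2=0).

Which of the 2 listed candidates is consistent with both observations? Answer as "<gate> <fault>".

M2 stuck-at-1

Evaluate each candidate on input a=0, b=0, c=0, d=0:
  M2 stuck-at-1: M1=1, M2=1 [stuck-at-1], M3=0, M4=0, M5=0, M6=0 → Y1=0, Y2=0 — matches
  M5 stuck-at-1: M1=1, M2=0, M3=1, M4=0, M5=1 [stuck-at-1], M6=1 → Y1=1, Y2=1 — eliminated
Only M2 stuck-at-1 reproduces the observed Y1=0, Y2=0.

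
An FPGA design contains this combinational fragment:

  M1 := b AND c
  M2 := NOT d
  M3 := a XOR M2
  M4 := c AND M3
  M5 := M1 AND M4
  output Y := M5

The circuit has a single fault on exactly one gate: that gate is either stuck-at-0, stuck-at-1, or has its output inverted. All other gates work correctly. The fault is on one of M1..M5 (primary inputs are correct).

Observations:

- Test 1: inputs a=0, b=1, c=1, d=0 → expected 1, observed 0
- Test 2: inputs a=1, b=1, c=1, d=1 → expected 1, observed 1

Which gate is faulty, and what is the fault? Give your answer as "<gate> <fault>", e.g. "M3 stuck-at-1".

M2 stuck-at-0

Fault-free values for test 1 (a=0, b=1, c=1, d=0): M1=1, M2=1, M3=1, M4=1, M5=1, giving Y=1. Observed 0.
Test 1: faults giving observed 0 are {M1 stuck-at-0, M1 inverted output, M2 stuck-at-0, M2 inverted output, M3 stuck-at-0, M3 inverted output, M4 stuck-at-0, M4 inverted output, M5 stuck-at-0, M5 inverted output}.
Test 2 (a=1, b=1, c=1, d=1): fault-free M1=1, M2=0, M3=1, M4=1, M5=1 → 1; observed 1. Eliminates M1 stuck-at-0, M1 inverted output, M2 inverted output, M3 stuck-at-0, M3 inverted output, M4 stuck-at-0, M4 inverted output, M5 stuck-at-0, M5 inverted output.
Only M2 stuck-at-0 is consistent with every test.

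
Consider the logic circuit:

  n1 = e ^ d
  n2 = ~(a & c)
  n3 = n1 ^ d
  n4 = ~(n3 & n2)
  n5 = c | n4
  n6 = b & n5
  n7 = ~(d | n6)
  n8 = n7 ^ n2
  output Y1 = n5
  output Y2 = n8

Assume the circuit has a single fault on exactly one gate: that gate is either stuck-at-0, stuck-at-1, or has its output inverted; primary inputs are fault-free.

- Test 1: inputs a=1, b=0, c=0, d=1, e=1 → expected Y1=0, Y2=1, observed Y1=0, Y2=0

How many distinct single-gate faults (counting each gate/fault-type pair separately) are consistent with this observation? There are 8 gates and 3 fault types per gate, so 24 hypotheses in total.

Fault-free: n1=0, n2=1, n3=1, n4=0, n5=0, n6=0, n7=0, n8=1 → Y1=0, Y2=1. Observed Y1=0, Y2=0.
  n1: none of the 3 fault types match ✗
  n2: none of the 3 fault types match ✗
  n3: none of the 3 fault types match ✗
  n4: none of the 3 fault types match ✗
  n5: none of the 3 fault types match ✗
  n6: none of the 3 fault types match ✗
  n7: stuck-at-1, inverted output ✓; others ✗
  n8: stuck-at-0, inverted output ✓; others ✗
Consistent faults: {n7 stuck-at-1, n7 inverted output, n8 stuck-at-0, n8 inverted output} — 4 in all.

4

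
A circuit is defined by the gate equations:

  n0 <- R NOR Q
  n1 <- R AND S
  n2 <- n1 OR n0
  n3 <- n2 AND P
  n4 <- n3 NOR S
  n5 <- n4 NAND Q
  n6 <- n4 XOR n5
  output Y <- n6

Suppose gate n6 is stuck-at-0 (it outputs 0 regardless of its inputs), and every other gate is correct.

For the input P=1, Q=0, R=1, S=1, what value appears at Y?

0

Propagate with n6 forced: n0=0, n1=1, n2=1, n3=1, n4=0, n5=1, n6=0 [stuck-at-0].
So Y = 0. (Without the fault it would be 1.)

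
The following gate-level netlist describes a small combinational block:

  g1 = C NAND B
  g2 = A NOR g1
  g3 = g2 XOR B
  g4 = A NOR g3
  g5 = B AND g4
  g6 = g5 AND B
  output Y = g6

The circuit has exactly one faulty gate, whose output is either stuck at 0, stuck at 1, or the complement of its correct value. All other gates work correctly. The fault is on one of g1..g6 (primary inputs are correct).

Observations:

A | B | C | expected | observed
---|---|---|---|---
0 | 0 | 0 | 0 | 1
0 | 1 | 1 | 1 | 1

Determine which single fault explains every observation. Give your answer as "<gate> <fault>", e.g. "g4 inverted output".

g6 stuck-at-1

Fault-free values for test 1 (A=0, B=0, C=0): g1=1, g2=0, g3=0, g4=1, g5=0, g6=0, giving Y=0. Observed 1.
Test 1: faults giving observed 1 are {g6 stuck-at-1, g6 inverted output}.
Test 2 (A=0, B=1, C=1): fault-free g1=0, g2=1, g3=0, g4=1, g5=1, g6=1 → 1; observed 1. Eliminates g6 inverted output.
Only g6 stuck-at-1 is consistent with every test.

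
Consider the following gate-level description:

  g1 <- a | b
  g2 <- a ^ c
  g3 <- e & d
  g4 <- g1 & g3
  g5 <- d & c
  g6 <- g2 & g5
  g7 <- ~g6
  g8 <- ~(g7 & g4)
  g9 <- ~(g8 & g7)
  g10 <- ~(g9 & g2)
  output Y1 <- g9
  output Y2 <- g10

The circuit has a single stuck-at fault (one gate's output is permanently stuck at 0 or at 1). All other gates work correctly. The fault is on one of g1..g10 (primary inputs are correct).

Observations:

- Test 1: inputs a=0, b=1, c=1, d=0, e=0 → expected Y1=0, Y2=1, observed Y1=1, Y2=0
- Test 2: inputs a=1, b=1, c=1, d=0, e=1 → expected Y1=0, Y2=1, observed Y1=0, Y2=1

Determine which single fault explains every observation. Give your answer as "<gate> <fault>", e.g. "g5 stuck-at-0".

g5 stuck-at-1

Fault-free values for test 1 (a=0, b=1, c=1, d=0, e=0): g1=1, g2=1, g3=0, g4=0, g5=0, g6=0, g7=1, g8=1, g9=0, g10=1, giving Y1=0, Y2=1. Observed Y1=1, Y2=0.
Test 1: faults giving observed Y1=1, Y2=0 are {g3 stuck-at-1, g4 stuck-at-1, g5 stuck-at-1, g6 stuck-at-1, g7 stuck-at-0, g8 stuck-at-0, g9 stuck-at-1}.
Test 2 (a=1, b=1, c=1, d=0, e=1): fault-free g1=1, g2=0, g3=0, g4=0, g5=0, g6=0, g7=1, g8=1, g9=0, g10=1 → Y1=0, Y2=1; observed Y1=0, Y2=1. Eliminates g3 stuck-at-1, g4 stuck-at-1, g6 stuck-at-1, g7 stuck-at-0, g8 stuck-at-0, g9 stuck-at-1.
Only g5 stuck-at-1 is consistent with every test.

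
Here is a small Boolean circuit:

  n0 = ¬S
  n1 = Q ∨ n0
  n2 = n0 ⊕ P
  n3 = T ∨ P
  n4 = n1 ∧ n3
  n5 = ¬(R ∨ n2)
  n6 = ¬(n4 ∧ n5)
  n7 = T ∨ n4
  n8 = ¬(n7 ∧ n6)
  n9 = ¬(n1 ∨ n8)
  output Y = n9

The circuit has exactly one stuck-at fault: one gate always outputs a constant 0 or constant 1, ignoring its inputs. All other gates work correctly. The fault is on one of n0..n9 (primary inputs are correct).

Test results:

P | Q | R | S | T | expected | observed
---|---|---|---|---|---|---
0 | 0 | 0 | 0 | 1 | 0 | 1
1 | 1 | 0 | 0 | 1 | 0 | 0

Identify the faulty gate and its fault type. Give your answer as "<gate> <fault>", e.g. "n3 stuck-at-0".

Fault-free values for test 1 (P=0, Q=0, R=0, S=0, T=1): n0=1, n1=1, n2=1, n3=1, n4=1, n5=0, n6=1, n7=1, n8=0, n9=0, giving Y=0. Observed 1.
Test 1: faults giving observed 1 are {n0 stuck-at-0, n1 stuck-at-0, n9 stuck-at-1}.
Test 2 (P=1, Q=1, R=0, S=0, T=1): fault-free n0=1, n1=1, n2=0, n3=1, n4=1, n5=1, n6=0, n7=1, n8=1, n9=0 → 0; observed 0. Eliminates n1 stuck-at-0, n9 stuck-at-1.
Only n0 stuck-at-0 is consistent with every test.

n0 stuck-at-0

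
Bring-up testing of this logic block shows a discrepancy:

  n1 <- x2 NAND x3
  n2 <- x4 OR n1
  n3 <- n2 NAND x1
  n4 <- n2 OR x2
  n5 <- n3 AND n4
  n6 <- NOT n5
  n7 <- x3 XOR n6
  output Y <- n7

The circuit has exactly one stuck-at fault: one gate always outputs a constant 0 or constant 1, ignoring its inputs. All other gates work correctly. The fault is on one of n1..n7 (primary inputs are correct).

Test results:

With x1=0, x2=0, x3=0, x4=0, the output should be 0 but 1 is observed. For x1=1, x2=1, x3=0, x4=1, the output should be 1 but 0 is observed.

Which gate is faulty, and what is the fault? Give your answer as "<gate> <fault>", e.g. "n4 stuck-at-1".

Fault-free values for test 1 (x1=0, x2=0, x3=0, x4=0): n1=1, n2=1, n3=1, n4=1, n5=1, n6=0, n7=0, giving Y=0. Observed 1.
Test 1: faults giving observed 1 are {n1 stuck-at-0, n2 stuck-at-0, n3 stuck-at-0, n4 stuck-at-0, n5 stuck-at-0, n6 stuck-at-1, n7 stuck-at-1}.
Test 2 (x1=1, x2=1, x3=0, x4=1): fault-free n1=1, n2=1, n3=0, n4=1, n5=0, n6=1, n7=1 → 1; observed 0. Eliminates n1 stuck-at-0, n3 stuck-at-0, n4 stuck-at-0, n5 stuck-at-0, n6 stuck-at-1, n7 stuck-at-1.
Only n2 stuck-at-0 is consistent with every test.

n2 stuck-at-0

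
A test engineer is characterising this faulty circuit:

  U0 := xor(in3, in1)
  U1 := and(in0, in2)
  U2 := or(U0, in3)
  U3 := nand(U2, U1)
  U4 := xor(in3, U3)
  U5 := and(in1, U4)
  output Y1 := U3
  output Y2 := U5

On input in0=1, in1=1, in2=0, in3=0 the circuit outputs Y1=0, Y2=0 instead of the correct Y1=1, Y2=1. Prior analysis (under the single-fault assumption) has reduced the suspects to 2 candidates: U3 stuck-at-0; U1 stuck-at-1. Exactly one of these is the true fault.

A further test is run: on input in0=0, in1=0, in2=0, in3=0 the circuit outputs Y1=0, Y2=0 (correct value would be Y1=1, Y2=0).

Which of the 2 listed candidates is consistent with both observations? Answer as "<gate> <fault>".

Evaluate each candidate on input in0=0, in1=0, in2=0, in3=0:
  U3 stuck-at-0: U0=0, U1=0, U2=0, U3=0 [stuck-at-0], U4=0, U5=0 → Y1=0, Y2=0 — matches
  U1 stuck-at-1: U0=0, U1=1 [stuck-at-1], U2=0, U3=1, U4=1, U5=0 → Y1=1, Y2=0 — eliminated
Only U3 stuck-at-0 reproduces the observed Y1=0, Y2=0.

U3 stuck-at-0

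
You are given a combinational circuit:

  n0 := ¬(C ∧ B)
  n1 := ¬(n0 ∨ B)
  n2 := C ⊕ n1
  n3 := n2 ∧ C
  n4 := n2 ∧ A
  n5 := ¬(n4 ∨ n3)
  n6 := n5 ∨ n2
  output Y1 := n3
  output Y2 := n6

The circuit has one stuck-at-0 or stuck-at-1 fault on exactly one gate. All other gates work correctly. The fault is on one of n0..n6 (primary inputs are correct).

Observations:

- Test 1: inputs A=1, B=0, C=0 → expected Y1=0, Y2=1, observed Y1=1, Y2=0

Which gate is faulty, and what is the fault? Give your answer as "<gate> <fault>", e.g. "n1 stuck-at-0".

Fault-free values for test 1 (A=1, B=0, C=0): n0=1, n1=0, n2=0, n3=0, n4=0, n5=1, n6=1, giving Y1=0, Y2=1. Observed Y1=1, Y2=0.
Test 1: faults giving observed Y1=1, Y2=0 are {n3 stuck-at-1}.
Only n3 stuck-at-1 is consistent with every test.

n3 stuck-at-1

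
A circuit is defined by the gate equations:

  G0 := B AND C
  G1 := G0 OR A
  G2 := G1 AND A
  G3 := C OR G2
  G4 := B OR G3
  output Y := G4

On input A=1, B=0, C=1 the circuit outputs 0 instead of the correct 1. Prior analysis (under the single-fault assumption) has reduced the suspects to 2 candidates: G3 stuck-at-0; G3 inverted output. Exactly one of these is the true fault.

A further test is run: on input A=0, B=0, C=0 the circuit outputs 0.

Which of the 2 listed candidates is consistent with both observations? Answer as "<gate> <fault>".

G3 stuck-at-0

Evaluate each candidate on input A=0, B=0, C=0:
  G3 stuck-at-0: G0=0, G1=0, G2=0, G3=0 [stuck-at-0], G4=0 → 0 — matches
  G3 inverted output: G0=0, G1=0, G2=0, G3=1 [inverted output], G4=1 → 1 — eliminated
Only G3 stuck-at-0 reproduces the observed 0.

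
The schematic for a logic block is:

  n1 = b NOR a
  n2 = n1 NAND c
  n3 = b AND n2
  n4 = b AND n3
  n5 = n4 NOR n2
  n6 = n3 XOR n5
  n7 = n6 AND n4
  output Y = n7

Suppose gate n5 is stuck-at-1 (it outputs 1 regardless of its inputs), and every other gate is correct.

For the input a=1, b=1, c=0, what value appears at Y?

Propagate with n5 forced: n1=0, n2=1, n3=1, n4=1, n5=1 [stuck-at-1], n6=0, n7=0.
So Y = 0. (Without the fault it would be 1.)

0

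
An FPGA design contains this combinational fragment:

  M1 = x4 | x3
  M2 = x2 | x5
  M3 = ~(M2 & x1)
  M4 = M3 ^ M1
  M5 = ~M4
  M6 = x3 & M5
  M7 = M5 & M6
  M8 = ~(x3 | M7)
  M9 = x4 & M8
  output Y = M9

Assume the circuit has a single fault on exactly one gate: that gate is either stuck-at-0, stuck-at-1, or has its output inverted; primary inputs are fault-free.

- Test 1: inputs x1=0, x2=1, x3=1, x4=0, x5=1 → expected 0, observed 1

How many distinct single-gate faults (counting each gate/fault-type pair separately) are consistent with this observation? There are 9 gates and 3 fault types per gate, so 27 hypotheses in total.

Fault-free: M1=1, M2=1, M3=1, M4=0, M5=1, M6=1, M7=1, M8=0, M9=0 → 0. Observed 1.
  M1: none of the 3 fault types match ✗
  M2: none of the 3 fault types match ✗
  M3: none of the 3 fault types match ✗
  M4: none of the 3 fault types match ✗
  M5: none of the 3 fault types match ✗
  M6: none of the 3 fault types match ✗
  M7: none of the 3 fault types match ✗
  M8: none of the 3 fault types match ✗
  M9: stuck-at-1, inverted output ✓; others ✗
Consistent faults: {M9 stuck-at-1, M9 inverted output} — 2 in all.

2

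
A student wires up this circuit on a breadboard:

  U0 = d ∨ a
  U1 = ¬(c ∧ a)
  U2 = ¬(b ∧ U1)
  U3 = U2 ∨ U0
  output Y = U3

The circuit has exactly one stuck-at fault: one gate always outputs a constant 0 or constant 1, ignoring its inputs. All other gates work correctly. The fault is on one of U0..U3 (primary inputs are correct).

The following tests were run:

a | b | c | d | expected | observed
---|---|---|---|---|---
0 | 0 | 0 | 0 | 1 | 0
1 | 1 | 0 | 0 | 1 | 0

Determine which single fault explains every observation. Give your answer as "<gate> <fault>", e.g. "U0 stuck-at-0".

Fault-free values for test 1 (a=0, b=0, c=0, d=0): U0=0, U1=1, U2=1, U3=1, giving Y=1. Observed 0.
Test 1: faults giving observed 0 are {U2 stuck-at-0, U3 stuck-at-0}.
Test 2 (a=1, b=1, c=0, d=0): fault-free U0=1, U1=1, U2=0, U3=1 → 1; observed 0. Eliminates U2 stuck-at-0.
Only U3 stuck-at-0 is consistent with every test.

U3 stuck-at-0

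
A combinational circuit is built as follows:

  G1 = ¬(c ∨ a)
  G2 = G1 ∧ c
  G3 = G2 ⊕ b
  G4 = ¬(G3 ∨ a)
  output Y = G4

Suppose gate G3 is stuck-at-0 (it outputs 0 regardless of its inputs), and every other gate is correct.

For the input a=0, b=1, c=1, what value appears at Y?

1

Propagate with G3 forced: G1=0, G2=0, G3=0 [stuck-at-0], G4=1.
So Y = 1. (Without the fault it would be 0.)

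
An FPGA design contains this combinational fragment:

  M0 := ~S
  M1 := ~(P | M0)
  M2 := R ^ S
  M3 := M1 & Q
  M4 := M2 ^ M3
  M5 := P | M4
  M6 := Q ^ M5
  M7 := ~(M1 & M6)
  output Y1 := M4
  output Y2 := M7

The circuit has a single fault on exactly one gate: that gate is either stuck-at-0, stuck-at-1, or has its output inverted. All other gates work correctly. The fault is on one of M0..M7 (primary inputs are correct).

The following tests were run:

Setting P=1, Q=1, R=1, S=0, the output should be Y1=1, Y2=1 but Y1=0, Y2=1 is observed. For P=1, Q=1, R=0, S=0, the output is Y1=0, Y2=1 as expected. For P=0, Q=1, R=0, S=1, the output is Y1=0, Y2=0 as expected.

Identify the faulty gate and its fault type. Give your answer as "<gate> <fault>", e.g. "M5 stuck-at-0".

Fault-free values for test 1 (P=1, Q=1, R=1, S=0): M0=1, M1=0, M2=1, M3=0, M4=1, M5=1, M6=0, M7=1, giving Y1=1, Y2=1. Observed Y1=0, Y2=1.
Test 1: faults giving observed Y1=0, Y2=1 are {M1 stuck-at-1, M1 inverted output, M2 stuck-at-0, M2 inverted output, M3 stuck-at-1, M3 inverted output, M4 stuck-at-0, M4 inverted output}.
Test 2 (P=1, Q=1, R=0, S=0): fault-free M0=1, M1=0, M2=0, M3=0, M4=0, M5=1, M6=0, M7=1 → Y1=0, Y2=1; observed Y1=0, Y2=1. Eliminates M1 stuck-at-1, M1 inverted output, M2 inverted output, M3 stuck-at-1, M3 inverted output, M4 inverted output.
Test 3 (P=0, Q=1, R=0, S=1): fault-free M0=0, M1=1, M2=1, M3=1, M4=0, M5=0, M6=1, M7=0 → Y1=0, Y2=0; observed Y1=0, Y2=0. Eliminates M2 stuck-at-0.
Only M4 stuck-at-0 is consistent with every test.

M4 stuck-at-0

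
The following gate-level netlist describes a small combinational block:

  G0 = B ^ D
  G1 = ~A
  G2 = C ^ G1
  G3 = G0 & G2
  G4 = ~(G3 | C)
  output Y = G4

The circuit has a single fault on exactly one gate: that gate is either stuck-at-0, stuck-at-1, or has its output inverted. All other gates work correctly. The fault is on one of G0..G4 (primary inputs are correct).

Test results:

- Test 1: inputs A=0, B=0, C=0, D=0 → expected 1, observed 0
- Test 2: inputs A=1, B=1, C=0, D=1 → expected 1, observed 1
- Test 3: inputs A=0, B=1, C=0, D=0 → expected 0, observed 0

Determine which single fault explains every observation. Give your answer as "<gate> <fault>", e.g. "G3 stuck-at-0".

G0 stuck-at-1

Fault-free values for test 1 (A=0, B=0, C=0, D=0): G0=0, G1=1, G2=1, G3=0, G4=1, giving Y=1. Observed 0.
Test 1: faults giving observed 0 are {G0 stuck-at-1, G0 inverted output, G3 stuck-at-1, G3 inverted output, G4 stuck-at-0, G4 inverted output}.
Test 2 (A=1, B=1, C=0, D=1): fault-free G0=0, G1=0, G2=0, G3=0, G4=1 → 1; observed 1. Eliminates G3 stuck-at-1, G3 inverted output, G4 stuck-at-0, G4 inverted output.
Test 3 (A=0, B=1, C=0, D=0): fault-free G0=1, G1=1, G2=1, G3=1, G4=0 → 0; observed 0. Eliminates G0 inverted output.
Only G0 stuck-at-1 is consistent with every test.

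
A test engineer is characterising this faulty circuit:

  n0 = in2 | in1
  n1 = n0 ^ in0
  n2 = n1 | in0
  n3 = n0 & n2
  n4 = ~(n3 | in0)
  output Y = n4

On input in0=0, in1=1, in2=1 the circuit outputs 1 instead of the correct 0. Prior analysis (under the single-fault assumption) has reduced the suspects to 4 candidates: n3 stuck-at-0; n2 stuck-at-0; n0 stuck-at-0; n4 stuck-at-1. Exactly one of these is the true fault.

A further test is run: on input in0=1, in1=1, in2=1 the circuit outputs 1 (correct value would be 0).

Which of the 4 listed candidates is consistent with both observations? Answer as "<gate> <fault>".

Evaluate each candidate on input in0=1, in1=1, in2=1:
  n3 stuck-at-0: n0=1, n1=0, n2=1, n3=0 [stuck-at-0], n4=0 → 0 — eliminated
  n2 stuck-at-0: n0=1, n1=0, n2=0 [stuck-at-0], n3=0, n4=0 → 0 — eliminated
  n0 stuck-at-0: n0=0 [stuck-at-0], n1=1, n2=1, n3=0, n4=0 → 0 — eliminated
  n4 stuck-at-1: n0=1, n1=0, n2=1, n3=1, n4=1 [stuck-at-1] → 1 — matches
Only n4 stuck-at-1 reproduces the observed 1.

n4 stuck-at-1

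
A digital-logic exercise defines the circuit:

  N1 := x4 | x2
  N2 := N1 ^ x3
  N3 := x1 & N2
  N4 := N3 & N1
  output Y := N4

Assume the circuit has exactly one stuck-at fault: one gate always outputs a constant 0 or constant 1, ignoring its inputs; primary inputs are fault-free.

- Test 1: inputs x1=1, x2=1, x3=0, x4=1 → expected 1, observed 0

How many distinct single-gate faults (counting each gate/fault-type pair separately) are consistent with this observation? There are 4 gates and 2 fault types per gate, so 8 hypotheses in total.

Fault-free: N1=1, N2=1, N3=1, N4=1 → 1. Observed 0.
  N1 stuck-at-0: output 0 ✓
  N1 stuck-at-1: output 1 ✗
  N2 stuck-at-0: output 0 ✓
  N2 stuck-at-1: output 1 ✗
  N3 stuck-at-0: output 0 ✓
  N3 stuck-at-1: output 1 ✗
  N4 stuck-at-0: output 0 ✓
  N4 stuck-at-1: output 1 ✗
Consistent faults: {N1 stuck-at-0, N2 stuck-at-0, N3 stuck-at-0, N4 stuck-at-0} — 4 in all.

4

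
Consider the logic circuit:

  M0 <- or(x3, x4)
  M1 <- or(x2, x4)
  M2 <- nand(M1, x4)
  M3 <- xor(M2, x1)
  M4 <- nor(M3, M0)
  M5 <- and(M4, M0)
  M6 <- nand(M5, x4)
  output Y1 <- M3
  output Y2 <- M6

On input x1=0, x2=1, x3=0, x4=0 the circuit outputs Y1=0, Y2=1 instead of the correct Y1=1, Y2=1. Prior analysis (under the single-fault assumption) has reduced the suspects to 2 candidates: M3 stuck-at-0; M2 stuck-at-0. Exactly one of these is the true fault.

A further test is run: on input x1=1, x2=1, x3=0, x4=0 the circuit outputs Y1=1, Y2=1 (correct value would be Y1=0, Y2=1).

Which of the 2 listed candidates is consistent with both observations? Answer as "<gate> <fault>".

M2 stuck-at-0

Evaluate each candidate on input x1=1, x2=1, x3=0, x4=0:
  M3 stuck-at-0: M0=0, M1=1, M2=1, M3=0 [stuck-at-0], M4=1, M5=0, M6=1 → Y1=0, Y2=1 — eliminated
  M2 stuck-at-0: M0=0, M1=1, M2=0 [stuck-at-0], M3=1, M4=0, M5=0, M6=1 → Y1=1, Y2=1 — matches
Only M2 stuck-at-0 reproduces the observed Y1=1, Y2=1.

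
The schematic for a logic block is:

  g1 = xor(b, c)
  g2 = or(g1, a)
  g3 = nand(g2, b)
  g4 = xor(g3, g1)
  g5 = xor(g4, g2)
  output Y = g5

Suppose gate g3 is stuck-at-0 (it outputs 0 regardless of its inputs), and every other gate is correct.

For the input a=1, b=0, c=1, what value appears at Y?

Propagate with g3 forced: g1=1, g2=1, g3=0 [stuck-at-0], g4=1, g5=0.
So Y = 0. (Without the fault it would be 1.)

0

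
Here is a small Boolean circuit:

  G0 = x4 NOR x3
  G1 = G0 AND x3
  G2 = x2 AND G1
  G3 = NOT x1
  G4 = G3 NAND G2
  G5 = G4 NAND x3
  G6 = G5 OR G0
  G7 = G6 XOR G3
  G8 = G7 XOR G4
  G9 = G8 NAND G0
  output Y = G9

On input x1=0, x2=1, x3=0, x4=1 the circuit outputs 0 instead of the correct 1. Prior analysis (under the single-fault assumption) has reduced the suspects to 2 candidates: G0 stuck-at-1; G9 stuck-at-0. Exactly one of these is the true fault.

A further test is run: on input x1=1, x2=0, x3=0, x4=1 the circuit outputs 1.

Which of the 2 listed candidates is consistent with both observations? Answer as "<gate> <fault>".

G0 stuck-at-1

Evaluate each candidate on input x1=1, x2=0, x3=0, x4=1:
  G0 stuck-at-1: G0=1 [stuck-at-1], G1=0, G2=0, G3=0, G4=1, G5=1, G6=1, G7=1, G8=0, G9=1 → 1 — matches
  G9 stuck-at-0: G0=0, G1=0, G2=0, G3=0, G4=1, G5=1, G6=1, G7=1, G8=0, G9=0 [stuck-at-0] → 0 — eliminated
Only G0 stuck-at-1 reproduces the observed 1.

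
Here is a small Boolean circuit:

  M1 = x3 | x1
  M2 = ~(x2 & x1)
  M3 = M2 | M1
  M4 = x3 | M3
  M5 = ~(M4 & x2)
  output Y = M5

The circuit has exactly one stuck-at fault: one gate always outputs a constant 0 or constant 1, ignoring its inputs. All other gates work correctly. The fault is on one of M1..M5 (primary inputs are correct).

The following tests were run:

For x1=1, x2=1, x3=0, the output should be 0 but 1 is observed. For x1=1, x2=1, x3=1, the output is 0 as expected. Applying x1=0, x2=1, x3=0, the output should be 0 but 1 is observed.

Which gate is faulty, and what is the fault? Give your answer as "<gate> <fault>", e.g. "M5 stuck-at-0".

Fault-free values for test 1 (x1=1, x2=1, x3=0): M1=1, M2=0, M3=1, M4=1, M5=0, giving Y=0. Observed 1.
Test 1: faults giving observed 1 are {M1 stuck-at-0, M3 stuck-at-0, M4 stuck-at-0, M5 stuck-at-1}.
Test 2 (x1=1, x2=1, x3=1): fault-free M1=1, M2=0, M3=1, M4=1, M5=0 → 0; observed 0. Eliminates M4 stuck-at-0, M5 stuck-at-1.
Test 3 (x1=0, x2=1, x3=0): fault-free M1=0, M2=1, M3=1, M4=1, M5=0 → 0; observed 1. Eliminates M1 stuck-at-0.
Only M3 stuck-at-0 is consistent with every test.

M3 stuck-at-0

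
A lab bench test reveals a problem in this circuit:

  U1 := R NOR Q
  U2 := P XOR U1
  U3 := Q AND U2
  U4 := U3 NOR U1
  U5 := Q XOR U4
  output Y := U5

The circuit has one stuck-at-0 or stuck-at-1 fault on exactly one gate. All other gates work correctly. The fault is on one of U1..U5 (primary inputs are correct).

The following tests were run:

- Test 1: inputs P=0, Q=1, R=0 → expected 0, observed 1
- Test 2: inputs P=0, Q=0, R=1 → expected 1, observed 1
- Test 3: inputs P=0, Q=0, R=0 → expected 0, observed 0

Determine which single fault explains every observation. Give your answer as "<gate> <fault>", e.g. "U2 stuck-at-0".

Fault-free values for test 1 (P=0, Q=1, R=0): U1=0, U2=0, U3=0, U4=1, U5=0, giving Y=0. Observed 1.
Test 1: faults giving observed 1 are {U1 stuck-at-1, U2 stuck-at-1, U3 stuck-at-1, U4 stuck-at-0, U5 stuck-at-1}.
Test 2 (P=0, Q=0, R=1): fault-free U1=0, U2=0, U3=0, U4=1, U5=1 → 1; observed 1. Eliminates U1 stuck-at-1, U3 stuck-at-1, U4 stuck-at-0.
Test 3 (P=0, Q=0, R=0): fault-free U1=1, U2=1, U3=0, U4=0, U5=0 → 0; observed 0. Eliminates U5 stuck-at-1.
Only U2 stuck-at-1 is consistent with every test.

U2 stuck-at-1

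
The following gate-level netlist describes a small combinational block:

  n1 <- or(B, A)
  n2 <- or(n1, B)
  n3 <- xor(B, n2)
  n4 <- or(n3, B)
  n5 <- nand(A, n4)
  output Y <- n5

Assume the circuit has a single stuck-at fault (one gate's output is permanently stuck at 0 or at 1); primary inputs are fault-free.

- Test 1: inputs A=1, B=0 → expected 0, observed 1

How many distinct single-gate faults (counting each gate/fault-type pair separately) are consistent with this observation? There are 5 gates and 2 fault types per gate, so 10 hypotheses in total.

Fault-free: n1=1, n2=1, n3=1, n4=1, n5=0 → 0. Observed 1.
  n1 stuck-at-0: output 1 ✓
  n1 stuck-at-1: output 0 ✗
  n2 stuck-at-0: output 1 ✓
  n2 stuck-at-1: output 0 ✗
  n3 stuck-at-0: output 1 ✓
  n3 stuck-at-1: output 0 ✗
  n4 stuck-at-0: output 1 ✓
  n4 stuck-at-1: output 0 ✗
  n5 stuck-at-0: output 0 ✗
  n5 stuck-at-1: output 1 ✓
Consistent faults: {n1 stuck-at-0, n2 stuck-at-0, n3 stuck-at-0, n4 stuck-at-0, n5 stuck-at-1} — 5 in all.

5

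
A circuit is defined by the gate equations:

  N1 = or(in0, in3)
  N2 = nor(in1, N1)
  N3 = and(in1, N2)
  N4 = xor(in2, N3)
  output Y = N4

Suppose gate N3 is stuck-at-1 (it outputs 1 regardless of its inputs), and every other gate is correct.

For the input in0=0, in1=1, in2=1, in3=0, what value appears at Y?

0

Propagate with N3 forced: N1=0, N2=0, N3=1 [stuck-at-1], N4=0.
So Y = 0. (Without the fault it would be 1.)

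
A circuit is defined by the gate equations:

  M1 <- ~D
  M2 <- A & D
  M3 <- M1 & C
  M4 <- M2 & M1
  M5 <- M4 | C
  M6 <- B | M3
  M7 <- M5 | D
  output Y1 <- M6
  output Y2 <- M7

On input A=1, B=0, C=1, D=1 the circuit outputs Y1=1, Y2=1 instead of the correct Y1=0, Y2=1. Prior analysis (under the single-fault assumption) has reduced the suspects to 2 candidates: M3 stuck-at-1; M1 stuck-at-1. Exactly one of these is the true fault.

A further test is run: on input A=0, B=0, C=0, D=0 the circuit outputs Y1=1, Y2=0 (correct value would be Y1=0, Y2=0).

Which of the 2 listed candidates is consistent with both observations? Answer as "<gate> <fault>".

Evaluate each candidate on input A=0, B=0, C=0, D=0:
  M3 stuck-at-1: M1=1, M2=0, M3=1 [stuck-at-1], M4=0, M5=0, M6=1, M7=0 → Y1=1, Y2=0 — matches
  M1 stuck-at-1: M1=1 [stuck-at-1], M2=0, M3=0, M4=0, M5=0, M6=0, M7=0 → Y1=0, Y2=0 — eliminated
Only M3 stuck-at-1 reproduces the observed Y1=1, Y2=0.

M3 stuck-at-1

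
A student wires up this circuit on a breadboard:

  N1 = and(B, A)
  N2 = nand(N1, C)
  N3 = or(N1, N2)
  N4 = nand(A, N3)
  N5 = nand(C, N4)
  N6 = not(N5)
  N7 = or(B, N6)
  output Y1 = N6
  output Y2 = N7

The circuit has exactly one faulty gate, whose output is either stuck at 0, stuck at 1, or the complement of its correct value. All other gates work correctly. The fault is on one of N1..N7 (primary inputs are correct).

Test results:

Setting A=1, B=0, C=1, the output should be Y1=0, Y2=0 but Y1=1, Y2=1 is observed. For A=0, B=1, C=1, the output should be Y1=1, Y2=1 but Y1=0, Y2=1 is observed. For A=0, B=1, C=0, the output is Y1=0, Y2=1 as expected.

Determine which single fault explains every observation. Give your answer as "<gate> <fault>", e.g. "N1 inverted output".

Fault-free values for test 1 (A=1, B=0, C=1): N1=0, N2=1, N3=1, N4=0, N5=1, N6=0, N7=0, giving Y1=0, Y2=0. Observed Y1=1, Y2=1.
Test 1: faults giving observed Y1=1, Y2=1 are {N2 stuck-at-0, N2 inverted output, N3 stuck-at-0, N3 inverted output, N4 stuck-at-1, N4 inverted output, N5 stuck-at-0, N5 inverted output, N6 stuck-at-1, N6 inverted output}.
Test 2 (A=0, B=1, C=1): fault-free N1=0, N2=1, N3=1, N4=1, N5=0, N6=1, N7=1 → Y1=1, Y2=1; observed Y1=0, Y2=1. Eliminates N2 stuck-at-0, N2 inverted output, N3 stuck-at-0, N3 inverted output, N4 stuck-at-1, N5 stuck-at-0, N6 stuck-at-1.
Test 3 (A=0, B=1, C=0): fault-free N1=0, N2=1, N3=1, N4=1, N5=1, N6=0, N7=1 → Y1=0, Y2=1; observed Y1=0, Y2=1. Eliminates N5 inverted output, N6 inverted output.
Only N4 inverted output is consistent with every test.

N4 inverted output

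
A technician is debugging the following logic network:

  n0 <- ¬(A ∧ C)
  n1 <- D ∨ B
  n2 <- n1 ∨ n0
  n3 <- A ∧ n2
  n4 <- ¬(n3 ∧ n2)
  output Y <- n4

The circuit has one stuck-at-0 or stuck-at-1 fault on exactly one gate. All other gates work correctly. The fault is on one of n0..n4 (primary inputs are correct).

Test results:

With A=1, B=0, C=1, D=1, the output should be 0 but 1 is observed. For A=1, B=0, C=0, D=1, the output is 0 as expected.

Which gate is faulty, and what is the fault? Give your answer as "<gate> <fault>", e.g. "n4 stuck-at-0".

n1 stuck-at-0

Fault-free values for test 1 (A=1, B=0, C=1, D=1): n0=0, n1=1, n2=1, n3=1, n4=0, giving Y=0. Observed 1.
Test 1: faults giving observed 1 are {n1 stuck-at-0, n2 stuck-at-0, n3 stuck-at-0, n4 stuck-at-1}.
Test 2 (A=1, B=0, C=0, D=1): fault-free n0=1, n1=1, n2=1, n3=1, n4=0 → 0; observed 0. Eliminates n2 stuck-at-0, n3 stuck-at-0, n4 stuck-at-1.
Only n1 stuck-at-0 is consistent with every test.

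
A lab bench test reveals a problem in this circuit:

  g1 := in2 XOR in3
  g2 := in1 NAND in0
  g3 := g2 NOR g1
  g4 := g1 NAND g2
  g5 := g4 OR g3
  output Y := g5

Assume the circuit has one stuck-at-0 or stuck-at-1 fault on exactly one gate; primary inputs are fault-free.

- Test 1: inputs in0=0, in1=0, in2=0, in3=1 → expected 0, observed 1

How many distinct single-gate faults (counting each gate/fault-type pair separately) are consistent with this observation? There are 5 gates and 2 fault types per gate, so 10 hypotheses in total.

Fault-free: g1=1, g2=1, g3=0, g4=0, g5=0 → 0. Observed 1.
  g1 stuck-at-0: output 1 ✓
  g1 stuck-at-1: output 0 ✗
  g2 stuck-at-0: output 1 ✓
  g2 stuck-at-1: output 0 ✗
  g3 stuck-at-0: output 0 ✗
  g3 stuck-at-1: output 1 ✓
  g4 stuck-at-0: output 0 ✗
  g4 stuck-at-1: output 1 ✓
  g5 stuck-at-0: output 0 ✗
  g5 stuck-at-1: output 1 ✓
Consistent faults: {g1 stuck-at-0, g2 stuck-at-0, g3 stuck-at-1, g4 stuck-at-1, g5 stuck-at-1} — 5 in all.

5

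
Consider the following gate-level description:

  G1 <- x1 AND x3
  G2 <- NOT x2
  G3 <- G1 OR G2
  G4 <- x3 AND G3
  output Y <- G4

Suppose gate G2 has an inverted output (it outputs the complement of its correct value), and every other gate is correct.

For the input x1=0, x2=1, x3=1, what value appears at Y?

1

Propagate with G2 forced: G1=0, G2=1 [inverted output], G3=1, G4=1.
So Y = 1. (Without the fault it would be 0.)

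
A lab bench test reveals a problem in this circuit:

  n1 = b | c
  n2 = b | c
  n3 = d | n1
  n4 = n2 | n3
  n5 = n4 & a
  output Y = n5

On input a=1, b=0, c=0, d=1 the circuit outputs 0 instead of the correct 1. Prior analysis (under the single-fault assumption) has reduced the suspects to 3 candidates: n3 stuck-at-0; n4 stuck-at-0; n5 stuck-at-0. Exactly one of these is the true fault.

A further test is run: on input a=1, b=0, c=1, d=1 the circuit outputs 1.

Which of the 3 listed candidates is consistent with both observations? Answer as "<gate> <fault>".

n3 stuck-at-0

Evaluate each candidate on input a=1, b=0, c=1, d=1:
  n3 stuck-at-0: n1=1, n2=1, n3=0 [stuck-at-0], n4=1, n5=1 → 1 — matches
  n4 stuck-at-0: n1=1, n2=1, n3=1, n4=0 [stuck-at-0], n5=0 → 0 — eliminated
  n5 stuck-at-0: n1=1, n2=1, n3=1, n4=1, n5=0 [stuck-at-0] → 0 — eliminated
Only n3 stuck-at-0 reproduces the observed 1.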